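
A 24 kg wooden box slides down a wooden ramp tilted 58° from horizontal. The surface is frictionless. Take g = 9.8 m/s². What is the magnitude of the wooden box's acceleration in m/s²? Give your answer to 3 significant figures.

Resolving the weight along the incline: the component pulling the wooden box down the slope is mg sin 58° = 24 × 9.8 × 0.8480 = 199.450 N, and the normal force is N = mg cos 58° = 24 × 9.8 × 0.5299 = 124.632 N.
With no friction the net force along the incline is 199.450 N, so a = g sin 58° = 199.450 / 24 = 8.3104 m/s².

8.31 m/s²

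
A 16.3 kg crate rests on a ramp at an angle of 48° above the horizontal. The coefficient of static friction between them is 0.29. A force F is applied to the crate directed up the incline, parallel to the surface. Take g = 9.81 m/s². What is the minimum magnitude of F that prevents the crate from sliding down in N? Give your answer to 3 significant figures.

87.8 N

The normal force is N = mg cos 48° = 106.996 N. With F at its minimum the crate is on the verge of sliding down, so static friction is at its maximum μ_s N = 0.29 × 106.996 = 31.029 N and acts up the slope.
Equilibrium along the incline: F + μ_s N = mg sin 48°, so F = 118.831 − 31.029 = 87.802 N.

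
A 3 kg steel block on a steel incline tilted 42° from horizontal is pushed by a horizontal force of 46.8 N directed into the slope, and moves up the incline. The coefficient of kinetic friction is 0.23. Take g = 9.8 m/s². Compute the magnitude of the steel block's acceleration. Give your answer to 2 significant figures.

The horizontal push has components F cos 42° = 46.8 × 0.7431 = 34.777 N up the incline and F sin 42° = 46.8 × 0.6691 = 31.314 N pressing into the surface.
The normal force is therefore N = mg cos 42° + F sin 42° = 21.847 + 31.314 = 53.161 N, and kinetic friction down the slope is μN = 0.23 × 53.161 = 12.227 N.
Along the incline: F cos 42° − mg sin 42° − μN = ma, so 34.777 − 19.672 − 12.227 = 3 a, giving a = 0.9593 m/s².

0.96 m/s²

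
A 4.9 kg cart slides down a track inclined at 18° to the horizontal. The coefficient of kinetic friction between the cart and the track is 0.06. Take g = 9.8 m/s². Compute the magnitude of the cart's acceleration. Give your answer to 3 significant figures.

2.47 m/s²

Resolving the weight along the incline: the component pulling the cart down the slope is mg sin 18° = 4.9 × 9.8 × 0.3090 = 14.838 N, and the normal force is N = mg cos 18° = 4.9 × 9.8 × 0.9511 = 45.672 N.
Kinetic friction acts up the slope with magnitude f = μN = 0.06 × 45.672 = 2.740 N.
Net force along the incline is 14.838 − 2.740 = 12.098 N, so a = 12.098 / 4.9 = 2.4690 m/s².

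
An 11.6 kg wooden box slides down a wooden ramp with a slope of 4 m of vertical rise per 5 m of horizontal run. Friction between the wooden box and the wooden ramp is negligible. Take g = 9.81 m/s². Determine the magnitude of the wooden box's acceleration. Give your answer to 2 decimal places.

6.13 m/s²

Resolving the weight along the incline: the component pulling the wooden box down the slope is mg sin 38.66° = 11.6 × 9.81 × 0.6247 = 71.088 N, and the normal force is N = mg cos 38.66° = 11.6 × 9.81 × 0.7809 = 88.863 N.
With no friction the net force along the incline is 71.088 N, so a = g sin 38.66° = 71.088 / 11.6 = 6.1283 m/s².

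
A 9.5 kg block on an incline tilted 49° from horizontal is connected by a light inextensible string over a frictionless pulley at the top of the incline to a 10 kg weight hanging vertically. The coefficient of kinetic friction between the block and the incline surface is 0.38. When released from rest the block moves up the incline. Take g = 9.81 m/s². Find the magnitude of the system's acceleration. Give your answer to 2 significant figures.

For the block on the incline: the weight component along the slope is m₁g sin 49° = 9.5 × 9.81 × 0.7547 = 70.334 N and the normal force is N = m₁g cos 49° = 61.141 N.
Kinetic friction opposes the block's motion up the incline: f = μN = 0.38 × 61.141 = 23.234 N acting down the slope.
Newton's second law for the block (up-slope positive): T − 70.334 − 23.234 = 9.5 a. For the hanging weight (downward positive): 10 × 9.81 − T = 10 a.
Adding the two equations eliminates T: 4.532 = 19.5 a, so a = 0.2324 m/s².

0.23 m/s²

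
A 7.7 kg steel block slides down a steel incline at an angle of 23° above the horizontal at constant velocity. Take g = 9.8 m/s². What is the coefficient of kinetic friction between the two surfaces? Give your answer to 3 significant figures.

0.424

At constant velocity the net force along the incline is zero: mg sin 23° = μ mg cos 23°.
So μ = tan 23° = 0.3907 / 0.9205 = 0.4244.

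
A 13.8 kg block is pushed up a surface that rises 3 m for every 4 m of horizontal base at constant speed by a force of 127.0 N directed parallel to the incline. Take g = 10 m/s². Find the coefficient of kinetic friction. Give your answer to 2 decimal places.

At constant speed ΣF = 0 along the incline. The applied 127.0 N acts up the slope; the weight component mg sin 36.87° = 82.800 N and kinetic friction μN both act down the slope.
So 127.0 = 82.800 + μ × 110.400, giving μ = (127.0 − 82.800) / 110.400 = 0.4004.

0.40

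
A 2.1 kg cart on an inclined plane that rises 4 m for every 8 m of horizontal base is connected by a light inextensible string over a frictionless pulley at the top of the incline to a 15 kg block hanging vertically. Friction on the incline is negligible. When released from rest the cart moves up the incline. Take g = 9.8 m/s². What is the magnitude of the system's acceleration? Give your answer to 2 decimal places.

8.06 m/s²

For the cart on the incline: the weight component along the slope is m₁g sin 26.57° = 2.1 × 9.8 × 0.4472 = 9.203 N and the normal force is N = m₁g cos 26.57° = 18.407 N.
Newton's second law for the cart (up-slope positive): T − 9.203 = 2.1 a. For the hanging block (downward positive): 15 × 9.8 − T = 15 a.
Adding the two equations eliminates T: 137.797 = 17.1 a, so a = 8.0583 m/s².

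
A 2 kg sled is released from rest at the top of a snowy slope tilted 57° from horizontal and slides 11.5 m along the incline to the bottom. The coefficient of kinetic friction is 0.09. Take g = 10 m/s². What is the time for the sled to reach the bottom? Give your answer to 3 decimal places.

The weight component along the incline is mg sin 57° = 16.773 N and the normal force is N = mg cos 57° = 10.893 N.
Friction up the slope is f = μN = 0.09 × 10.893 = 0.980 N, so the net downslope force is 16.773 − 0.980 = 15.793 N and a = 15.793 / 2 = 7.8965 m/s².
Starting from rest, L = ½at², so t = √(2L/a) = √(2 × 11.5 / 7.8965) = 1.7067 s.

1.707 s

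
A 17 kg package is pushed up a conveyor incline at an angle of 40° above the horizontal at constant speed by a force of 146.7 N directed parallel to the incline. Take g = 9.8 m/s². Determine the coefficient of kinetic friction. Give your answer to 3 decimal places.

0.310

At constant speed ΣF = 0 along the incline. The applied 146.7 N acts up the slope; the weight component mg sin 40° = 107.088 N and kinetic friction μN both act down the slope.
So 146.7 = 107.088 + μ × 127.623, giving μ = (146.7 − 107.088) / 127.623 = 0.3104.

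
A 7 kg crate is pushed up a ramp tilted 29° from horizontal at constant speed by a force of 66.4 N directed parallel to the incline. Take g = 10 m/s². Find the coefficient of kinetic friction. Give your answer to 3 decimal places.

At constant speed ΣF = 0 along the incline. The applied 66.4 N acts up the slope; the weight component mg sin 29° = 33.937 N and kinetic friction μN both act down the slope.
So 66.4 = 33.937 + μ × 61.223, giving μ = (66.4 − 33.937) / 61.223 = 0.5302.

0.530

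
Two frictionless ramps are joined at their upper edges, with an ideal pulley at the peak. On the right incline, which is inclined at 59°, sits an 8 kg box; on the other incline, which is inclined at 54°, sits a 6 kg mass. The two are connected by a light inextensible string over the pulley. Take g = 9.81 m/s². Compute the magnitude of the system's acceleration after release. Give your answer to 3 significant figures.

1.40 m/s²

Resolve each weight along its own incline: the 8 kg mass has component 8 × 9.81 × sin 59° = 67.270 N down its slope, and the 6 kg mass has 6 × 9.81 × sin 54° = 47.619 N down its slope.
The 8 kg side's 67.270 N exceeds the other side's 47.619 N, so that mass slides down and the 6 kg mass slides up. Taking that direction as positive, Newton's second law for the whole system gives 67.270 − 47.619 = (8 + 6) a, so a = 19.651 / 14 = 1.4036 m/s².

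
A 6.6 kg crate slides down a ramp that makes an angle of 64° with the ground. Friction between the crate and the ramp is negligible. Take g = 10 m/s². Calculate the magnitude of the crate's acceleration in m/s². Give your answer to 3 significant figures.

8.99 m/s²

Resolving the weight along the incline: the component pulling the crate down the slope is mg sin 64° = 6.6 × 10 × 0.8988 = 59.321 N, and the normal force is N = mg cos 64° = 6.6 × 10 × 0.4384 = 28.934 N.
With no friction the net force along the incline is 59.321 N, so a = g sin 64° = 59.321 / 6.6 = 8.9880 m/s².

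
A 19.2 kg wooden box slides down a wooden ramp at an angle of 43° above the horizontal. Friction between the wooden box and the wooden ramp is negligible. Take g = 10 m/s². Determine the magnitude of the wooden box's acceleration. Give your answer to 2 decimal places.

Resolving the weight along the incline: the component pulling the wooden box down the slope is mg sin 43° = 19.2 × 10 × 0.6820 = 130.944 N, and the normal force is N = mg cos 43° = 19.2 × 10 × 0.7314 = 140.429 N.
With no friction the net force along the incline is 130.944 N, so a = g sin 43° = 130.944 / 19.2 = 6.8200 m/s².

6.82 m/s²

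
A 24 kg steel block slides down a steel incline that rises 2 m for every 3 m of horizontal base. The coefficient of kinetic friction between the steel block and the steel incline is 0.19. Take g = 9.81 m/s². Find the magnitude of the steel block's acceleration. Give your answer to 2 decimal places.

3.89 m/s²

Resolving the weight along the incline: the component pulling the steel block down the slope is mg sin 33.69° = 24 × 9.81 × 0.5547 = 130.599 N, and the normal force is N = mg cos 33.69° = 24 × 9.81 × 0.8321 = 195.910 N.
Kinetic friction acts up the slope with magnitude f = μN = 0.19 × 195.910 = 37.223 N.
Net force along the incline is 130.599 − 37.223 = 93.376 N, so a = 93.376 / 24 = 3.8907 m/s².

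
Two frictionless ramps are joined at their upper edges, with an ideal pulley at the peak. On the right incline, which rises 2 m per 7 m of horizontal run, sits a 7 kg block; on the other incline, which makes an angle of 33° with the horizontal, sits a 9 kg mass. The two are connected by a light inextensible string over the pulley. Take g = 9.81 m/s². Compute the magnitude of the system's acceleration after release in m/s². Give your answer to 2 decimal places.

1.83 m/s²

Resolve each weight along its own incline: the 7 kg mass has component 7 × 9.81 × sin 15.95° = 18.865 N down its slope, and the 9 kg mass has 9 × 9.81 × sin 33° = 48.086 N down its slope.
The 9 kg side's 48.086 N exceeds the other side's 18.865 N, so that mass slides down and the 7 kg mass slides up. Taking that direction as positive, Newton's second law for the whole system gives 48.086 − 18.865 = (7 + 9) a, so a = 29.221 / 16 = 1.8263 m/s².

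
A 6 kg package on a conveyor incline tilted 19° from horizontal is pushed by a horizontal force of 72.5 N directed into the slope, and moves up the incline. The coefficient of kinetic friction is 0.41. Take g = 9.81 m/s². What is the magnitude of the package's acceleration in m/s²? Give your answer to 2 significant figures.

2.8 m/s²

The horizontal push has components F cos 19° = 72.5 × 0.9455 = 68.549 N up the incline and F sin 19° = 72.5 × 0.3256 = 23.606 N pressing into the surface.
The normal force is therefore N = mg cos 19° + F sin 19° = 55.652 + 23.606 = 79.258 N, and kinetic friction down the slope is μN = 0.41 × 79.258 = 32.496 N.
Along the incline: F cos 19° − mg sin 19° − μN = ma, so 68.549 − 19.165 − 32.496 = 6 a, giving a = 2.8147 m/s².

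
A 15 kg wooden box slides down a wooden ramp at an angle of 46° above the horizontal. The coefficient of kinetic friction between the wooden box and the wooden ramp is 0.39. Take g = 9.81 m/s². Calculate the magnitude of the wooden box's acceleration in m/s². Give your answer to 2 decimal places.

4.40 m/s²

Resolving the weight along the incline: the component pulling the wooden box down the slope is mg sin 46° = 15 × 9.81 × 0.7193 = 105.845 N, and the normal force is N = mg cos 46° = 15 × 9.81 × 0.6947 = 102.225 N.
Kinetic friction acts up the slope with magnitude f = μN = 0.39 × 102.225 = 39.868 N.
Net force along the incline is 105.845 − 39.868 = 65.977 N, so a = 65.977 / 15 = 4.3985 m/s².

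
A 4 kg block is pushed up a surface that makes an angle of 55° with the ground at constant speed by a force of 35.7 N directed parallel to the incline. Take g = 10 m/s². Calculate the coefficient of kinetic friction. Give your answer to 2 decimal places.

At constant speed ΣF = 0 along the incline. The applied 35.7 N acts up the slope; the weight component mg sin 55° = 32.766 N and kinetic friction μN both act down the slope.
So 35.7 = 32.766 + μ × 22.943, giving μ = (35.7 − 32.766) / 22.943 = 0.1279.

0.13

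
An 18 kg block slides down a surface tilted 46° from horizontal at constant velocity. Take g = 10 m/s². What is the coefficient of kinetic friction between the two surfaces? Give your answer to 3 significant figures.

1.04

At constant velocity the net force along the incline is zero: mg sin 46° = μ mg cos 46°.
So μ = tan 46° = 0.7193 / 0.6947 = 1.0354.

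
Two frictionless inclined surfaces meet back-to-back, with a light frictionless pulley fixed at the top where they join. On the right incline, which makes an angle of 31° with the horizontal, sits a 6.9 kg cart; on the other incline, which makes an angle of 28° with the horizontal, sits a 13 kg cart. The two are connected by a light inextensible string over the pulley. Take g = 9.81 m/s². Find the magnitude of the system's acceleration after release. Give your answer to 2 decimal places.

Resolve each weight along its own incline: the 6.9 kg mass has component 6.9 × 9.81 × sin 31° = 34.862 N down its slope, and the 13 kg mass has 13 × 9.81 × sin 28° = 59.872 N down its slope.
The 13 kg side's 59.872 N exceeds the other side's 34.862 N, so that mass slides down and the 6.9 kg mass slides up. Taking that direction as positive, Newton's second law for the whole system gives 59.872 − 34.862 = (6.9 + 13) a, so a = 25.010 / 19.9 = 1.2568 m/s².

1.26 m/s²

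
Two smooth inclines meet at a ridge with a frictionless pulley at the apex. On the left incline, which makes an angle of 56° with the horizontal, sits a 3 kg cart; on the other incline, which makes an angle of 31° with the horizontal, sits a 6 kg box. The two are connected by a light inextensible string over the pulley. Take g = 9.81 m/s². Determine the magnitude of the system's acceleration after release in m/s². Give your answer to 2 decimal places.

Resolve each weight along its own incline: the 3 kg mass has component 3 × 9.81 × sin 56° = 24.399 N down its slope, and the 6 kg mass has 6 × 9.81 × sin 31° = 30.315 N down its slope.
The 6 kg side's 30.315 N exceeds the other side's 24.399 N, so that mass slides down and the 3 kg mass slides up. Taking that direction as positive, Newton's second law for the whole system gives 30.315 − 24.399 = (3 + 6) a, so a = 5.916 / 9 = 0.6573 m/s².

0.66 m/s²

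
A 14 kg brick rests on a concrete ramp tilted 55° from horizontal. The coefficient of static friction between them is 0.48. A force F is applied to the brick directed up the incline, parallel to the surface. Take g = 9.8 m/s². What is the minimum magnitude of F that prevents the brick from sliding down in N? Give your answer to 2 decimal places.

The normal force is N = mg cos 55° = 78.695 N. With F at its minimum the brick is on the verge of sliding down, so static friction is at its maximum μ_s N = 0.48 × 78.695 = 37.774 N and acts up the slope.
Equilibrium along the incline: F + μ_s N = mg sin 55°, so F = 112.388 − 37.774 = 74.614 N.

74.61 N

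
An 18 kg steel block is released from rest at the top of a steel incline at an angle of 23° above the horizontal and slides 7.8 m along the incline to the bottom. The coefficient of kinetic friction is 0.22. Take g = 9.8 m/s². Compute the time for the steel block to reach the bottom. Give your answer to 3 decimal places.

2.908 s

The weight component along the incline is mg sin 23° = 68.925 N and the normal force is N = mg cos 23° = 162.377 N.
Friction up the slope is f = μN = 0.22 × 162.377 = 35.723 N, so the net downslope force is 68.925 − 35.723 = 33.202 N and a = 33.202 / 18 = 1.8446 m/s².
Starting from rest, L = ½at², so t = √(2L/a) = √(2 × 7.8 / 1.8446) = 2.9081 s.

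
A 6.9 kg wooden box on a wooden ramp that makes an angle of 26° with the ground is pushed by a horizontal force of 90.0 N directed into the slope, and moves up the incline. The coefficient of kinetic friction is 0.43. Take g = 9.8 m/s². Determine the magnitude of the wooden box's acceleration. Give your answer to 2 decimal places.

1.18 m/s²

The horizontal push has components F cos 26° = 90.0 × 0.8988 = 80.892 N up the incline and F sin 26° = 90.0 × 0.4384 = 39.456 N pressing into the surface.
The normal force is therefore N = mg cos 26° + F sin 26° = 60.777 + 39.456 = 100.233 N, and kinetic friction down the slope is μN = 0.43 × 100.233 = 43.100 N.
Along the incline: F cos 26° − mg sin 26° − μN = ma, so 80.892 − 29.645 − 43.100 = 6.9 a, giving a = 1.1807 m/s².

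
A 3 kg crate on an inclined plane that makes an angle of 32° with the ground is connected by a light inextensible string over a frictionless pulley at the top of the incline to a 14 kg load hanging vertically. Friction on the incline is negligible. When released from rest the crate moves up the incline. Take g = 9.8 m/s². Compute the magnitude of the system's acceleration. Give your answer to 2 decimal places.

7.15 m/s²

For the crate on the incline: the weight component along the slope is m₁g sin 32° = 3 × 9.8 × 0.5299 = 15.579 N and the normal force is N = m₁g cos 32° = 24.933 N.
Newton's second law for the crate (up-slope positive): T − 15.579 = 3 a. For the hanging load (downward positive): 14 × 9.8 − T = 14 a.
Adding the two equations eliminates T: 121.621 = 17 a, so a = 7.1542 m/s².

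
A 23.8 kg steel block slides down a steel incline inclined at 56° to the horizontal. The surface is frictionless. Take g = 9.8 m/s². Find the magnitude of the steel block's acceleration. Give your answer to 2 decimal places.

8.12 m/s²

Resolving the weight along the incline: the component pulling the steel block down the slope is mg sin 56° = 23.8 × 9.8 × 0.8290 = 193.356 N, and the normal force is N = mg cos 56° = 23.8 × 9.8 × 0.5592 = 130.428 N.
With no friction the net force along the incline is 193.356 N, so a = g sin 56° = 193.356 / 23.8 = 8.1242 m/s².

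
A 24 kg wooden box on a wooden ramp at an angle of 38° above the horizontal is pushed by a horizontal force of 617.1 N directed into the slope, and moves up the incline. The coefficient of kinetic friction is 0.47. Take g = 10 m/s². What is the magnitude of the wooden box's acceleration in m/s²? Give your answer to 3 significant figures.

The horizontal push has components F cos 38° = 617.1 × 0.7880 = 486.275 N up the incline and F sin 38° = 617.1 × 0.6157 = 379.948 N pressing into the surface.
The normal force is therefore N = mg cos 38° + F sin 38° = 189.120 + 379.948 = 569.068 N, and kinetic friction down the slope is μN = 0.47 × 569.068 = 267.462 N.
Along the incline: F cos 38° − mg sin 38° − μN = ma, so 486.275 − 147.768 − 267.462 = 24 a, giving a = 2.9602 m/s².

2.96 m/s²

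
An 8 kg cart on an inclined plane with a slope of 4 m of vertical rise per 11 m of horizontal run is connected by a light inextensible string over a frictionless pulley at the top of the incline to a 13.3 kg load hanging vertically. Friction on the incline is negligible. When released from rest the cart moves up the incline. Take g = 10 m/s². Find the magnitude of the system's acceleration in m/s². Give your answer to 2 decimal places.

For the cart on the incline: the weight component along the slope is m₁g sin 19.98° = 8 × 10 × 0.3417 = 27.336 N and the normal force is N = m₁g cos 19.98° = 75.183 N.
Newton's second law for the cart (up-slope positive): T − 27.336 = 8 a. For the hanging load (downward positive): 13.3 × 10 − T = 13.3 a.
Adding the two equations eliminates T: 105.664 = 21.3 a, so a = 4.9608 m/s².

4.96 m/s²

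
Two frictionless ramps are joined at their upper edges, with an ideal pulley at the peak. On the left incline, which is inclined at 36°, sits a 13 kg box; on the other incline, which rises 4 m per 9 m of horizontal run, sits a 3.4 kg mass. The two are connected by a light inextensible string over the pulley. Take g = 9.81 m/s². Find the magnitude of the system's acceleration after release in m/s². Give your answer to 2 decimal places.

3.74 m/s²

Resolve each weight along its own incline: the 13 kg mass has component 13 × 9.81 × sin 36° = 74.960 N down its slope, and the 3.4 kg mass has 3.4 × 9.81 × sin 23.96° = 13.546 N down its slope.
The 13 kg side's 74.960 N exceeds the other side's 13.546 N, so that mass slides down and the 3.4 kg mass slides up. Taking that direction as positive, Newton's second law for the whole system gives 74.960 − 13.546 = (13 + 3.4) a, so a = 61.414 / 16.4 = 3.7448 m/s².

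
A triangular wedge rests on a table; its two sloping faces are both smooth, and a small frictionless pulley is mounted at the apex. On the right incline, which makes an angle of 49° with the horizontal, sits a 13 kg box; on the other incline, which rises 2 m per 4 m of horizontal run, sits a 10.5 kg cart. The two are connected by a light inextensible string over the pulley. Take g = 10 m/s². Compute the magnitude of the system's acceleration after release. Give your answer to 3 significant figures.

2.18 m/s²

Resolve each weight along its own incline: the 13 kg mass has component 13 × 10 × sin 49° = 98.112 N down its slope, and the 10.5 kg mass has 10.5 × 10 × sin 26.57° = 46.957 N down its slope.
The 13 kg side's 98.112 N exceeds the other side's 46.957 N, so that mass slides down and the 10.5 kg mass slides up. Taking that direction as positive, Newton's second law for the whole system gives 98.112 − 46.957 = (13 + 10.5) a, so a = 51.155 / 23.5 = 2.1768 m/s².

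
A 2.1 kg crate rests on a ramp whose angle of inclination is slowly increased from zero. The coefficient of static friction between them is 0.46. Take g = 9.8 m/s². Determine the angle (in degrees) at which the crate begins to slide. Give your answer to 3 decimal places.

24.702°

At the threshold of sliding, static friction is at its maximum μ_s N and exactly balances the weight component along the incline: mg sin θ = μ_s mg cos θ.
Hence tan θ = μ_s = 0.46, so θ = arctan(0.46) = 24.7024°.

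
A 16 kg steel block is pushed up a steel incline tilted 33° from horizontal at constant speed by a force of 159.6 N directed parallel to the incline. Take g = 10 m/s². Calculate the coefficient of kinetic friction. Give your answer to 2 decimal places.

At constant speed ΣF = 0 along the incline. The applied 159.6 N acts up the slope; the weight component mg sin 33° = 87.142 N and kinetic friction μN both act down the slope.
So 159.6 = 87.142 + μ × 134.187, giving μ = (159.6 − 87.142) / 134.187 = 0.5400.

0.54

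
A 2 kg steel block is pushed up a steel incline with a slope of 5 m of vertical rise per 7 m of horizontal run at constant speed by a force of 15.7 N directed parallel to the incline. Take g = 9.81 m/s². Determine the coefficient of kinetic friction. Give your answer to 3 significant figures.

0.269

At constant speed ΣF = 0 along the incline. The applied 15.7 N acts up the slope; the weight component mg sin 35.54° = 11.404 N and kinetic friction μN both act down the slope.
So 15.7 = 11.404 + μ × 15.965, giving μ = (15.7 − 11.404) / 15.965 = 0.2691.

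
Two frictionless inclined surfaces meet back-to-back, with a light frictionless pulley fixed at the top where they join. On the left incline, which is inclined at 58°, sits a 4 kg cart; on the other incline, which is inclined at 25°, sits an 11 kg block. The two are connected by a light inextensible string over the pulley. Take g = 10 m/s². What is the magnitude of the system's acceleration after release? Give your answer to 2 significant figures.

Resolve each weight along its own incline: the 4 kg mass has component 4 × 10 × sin 58° = 33.922 N down its slope, and the 11 kg mass has 11 × 10 × sin 25° = 46.488 N down its slope.
The 11 kg side's 46.488 N exceeds the other side's 33.922 N, so that mass slides down and the 4 kg mass slides up. Taking that direction as positive, Newton's second law for the whole system gives 46.488 − 33.922 = (4 + 11) a, so a = 12.566 / 15 = 0.8377 m/s².

0.84 m/s²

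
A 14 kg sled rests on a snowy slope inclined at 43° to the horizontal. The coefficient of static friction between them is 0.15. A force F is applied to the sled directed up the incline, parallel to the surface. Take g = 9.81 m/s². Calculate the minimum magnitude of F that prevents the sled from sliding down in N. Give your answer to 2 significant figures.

79 N

The normal force is N = mg cos 43° = 100.444 N. With F at its minimum the sled is on the verge of sliding down, so static friction is at its maximum μ_s N = 0.15 × 100.444 = 15.067 N and acts up the slope.
Equilibrium along the incline: F + μ_s N = mg sin 43°, so F = 93.666 − 15.067 = 78.599 N.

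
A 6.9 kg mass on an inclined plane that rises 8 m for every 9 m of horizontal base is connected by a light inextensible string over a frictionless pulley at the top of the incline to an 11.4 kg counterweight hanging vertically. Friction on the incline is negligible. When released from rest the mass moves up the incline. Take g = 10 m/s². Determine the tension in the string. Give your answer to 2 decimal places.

For the mass on the incline: the weight component along the slope is m₁g sin 41.63° = 6.9 × 10 × 0.6644 = 45.844 N and the normal force is N = m₁g cos 41.63° = 51.571 N.
Newton's second law for the mass (up-slope positive): T − 45.844 = 6.9 a. For the hanging counterweight (downward positive): 11.4 × 10 − T = 11.4 a.
Adding the two equations eliminates T: 68.156 = 18.3 a, so a = 3.7244 m/s².
Then from the hanging counterweight's equation, T = 11.4 × (10 − 3.7244) = 71.542 N.

71.54 N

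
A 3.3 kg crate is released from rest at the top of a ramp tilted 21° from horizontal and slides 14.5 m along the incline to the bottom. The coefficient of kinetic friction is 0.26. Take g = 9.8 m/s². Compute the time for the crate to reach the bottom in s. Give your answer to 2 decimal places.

5.06 s

The weight component along the incline is mg sin 21° = 11.590 N and the normal force is N = mg cos 21° = 30.192 N.
Friction up the slope is f = μN = 0.26 × 30.192 = 7.850 N, so the net downslope force is 11.590 − 7.850 = 3.740 N and a = 3.740 / 3.3 = 1.1333 m/s².
Starting from rest, L = ½at², so t = √(2L/a) = √(2 × 14.5 / 1.1333) = 5.0586 s.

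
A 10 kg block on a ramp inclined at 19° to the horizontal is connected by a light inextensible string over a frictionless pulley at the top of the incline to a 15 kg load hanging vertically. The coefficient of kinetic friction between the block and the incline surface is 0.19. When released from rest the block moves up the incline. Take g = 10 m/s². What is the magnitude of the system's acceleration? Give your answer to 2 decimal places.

3.98 m/s²

For the block on the incline: the weight component along the slope is m₁g sin 19° = 10 × 10 × 0.3256 = 32.560 N and the normal force is N = m₁g cos 19° = 94.552 N.
Kinetic friction opposes the block's motion up the incline: f = μN = 0.19 × 94.552 = 17.965 N acting down the slope.
Newton's second law for the block (up-slope positive): T − 32.560 − 17.965 = 10 a. For the hanging load (downward positive): 15 × 10 − T = 15 a.
Adding the two equations eliminates T: 99.475 = 25 a, so a = 3.9790 m/s².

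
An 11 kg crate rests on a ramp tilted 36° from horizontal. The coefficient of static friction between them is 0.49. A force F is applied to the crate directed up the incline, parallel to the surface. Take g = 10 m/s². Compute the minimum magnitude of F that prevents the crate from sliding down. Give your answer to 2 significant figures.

21 N

The normal force is N = mg cos 36° = 88.992 N. With F at its minimum the crate is on the verge of sliding down, so static friction is at its maximum μ_s N = 0.49 × 88.992 = 43.606 N and acts up the slope.
Equilibrium along the incline: F + μ_s N = mg sin 36°, so F = 64.656 − 43.606 = 21.050 N.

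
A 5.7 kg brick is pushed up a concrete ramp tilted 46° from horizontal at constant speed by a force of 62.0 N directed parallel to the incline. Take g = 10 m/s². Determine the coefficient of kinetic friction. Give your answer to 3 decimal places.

At constant speed ΣF = 0 along the incline. The applied 62.0 N acts up the slope; the weight component mg sin 46° = 41.002 N and kinetic friction μN both act down the slope.
So 62.0 = 41.002 + μ × 39.596, giving μ = (62.0 − 41.002) / 39.596 = 0.5303.

0.530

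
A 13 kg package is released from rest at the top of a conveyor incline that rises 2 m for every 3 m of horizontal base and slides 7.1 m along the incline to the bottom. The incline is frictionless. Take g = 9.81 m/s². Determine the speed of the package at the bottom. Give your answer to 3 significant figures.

8.79 m/s

The weight component along the incline is mg sin 33.69° = 70.741 N and the normal force is N = mg cos 33.69° = 106.111 N.
With no friction, a = g sin 33.69° = 5.4416 m/s².
Starting from rest over a distance of 7.1 m, v² = 2aL = 2 × 5.4416 × 7.1 = 77.2707, so v = 8.7904 m/s.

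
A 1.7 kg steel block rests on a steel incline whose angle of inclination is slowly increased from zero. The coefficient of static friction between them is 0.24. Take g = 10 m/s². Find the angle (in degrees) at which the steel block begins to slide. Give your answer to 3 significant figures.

At the threshold of sliding, static friction is at its maximum μ_s N and exactly balances the weight component along the incline: mg sin θ = μ_s mg cos θ.
Hence tan θ = μ_s = 0.24, so θ = arctan(0.24) = 13.4957°.

13.5°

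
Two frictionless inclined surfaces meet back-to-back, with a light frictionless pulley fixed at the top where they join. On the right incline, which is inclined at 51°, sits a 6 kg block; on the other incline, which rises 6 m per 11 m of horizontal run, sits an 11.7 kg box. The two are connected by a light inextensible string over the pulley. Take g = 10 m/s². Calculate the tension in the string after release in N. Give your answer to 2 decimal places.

49.81 N

Resolve each weight along its own incline: the 6 kg mass has component 6 × 10 × sin 51° = 46.629 N down its slope, and the 11.7 kg mass has 11.7 × 10 × sin 28.61° = 56.026 N down its slope.
The 11.7 kg side's 56.026 N exceeds the other side's 46.629 N, so that mass slides down and the 6 kg mass slides up. Taking that direction as positive, Newton's second law for the whole system gives 56.026 − 46.629 = (6 + 11.7) a, so a = 9.397 / 17.7 = 0.5309 m/s².
For the 6 kg mass (up-slope positive): T − 46.629 = 6 × 0.5309, so T = 49.814 N.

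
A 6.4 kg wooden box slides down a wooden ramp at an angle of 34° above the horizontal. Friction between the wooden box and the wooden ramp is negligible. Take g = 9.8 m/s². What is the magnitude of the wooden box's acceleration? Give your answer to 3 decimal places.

5.480 m/s²

Resolving the weight along the incline: the component pulling the wooden box down the slope is mg sin 34° = 6.4 × 9.8 × 0.5592 = 35.073 N, and the normal force is N = mg cos 34° = 6.4 × 9.8 × 0.8290 = 51.995 N.
With no friction the net force along the incline is 35.073 N, so a = g sin 34° = 35.073 / 6.4 = 5.4802 m/s².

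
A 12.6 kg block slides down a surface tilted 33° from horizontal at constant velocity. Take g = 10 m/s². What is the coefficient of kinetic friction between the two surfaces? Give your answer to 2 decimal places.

0.65

At constant velocity the net force along the incline is zero: mg sin 33° = μ mg cos 33°.
So μ = tan 33° = 0.5446 / 0.8387 = 0.6493.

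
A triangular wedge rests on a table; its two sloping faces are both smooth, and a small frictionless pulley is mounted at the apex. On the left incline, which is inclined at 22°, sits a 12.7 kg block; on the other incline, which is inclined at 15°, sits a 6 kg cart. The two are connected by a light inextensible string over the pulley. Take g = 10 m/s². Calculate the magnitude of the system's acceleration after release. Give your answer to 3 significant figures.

Resolve each weight along its own incline: the 12.7 kg mass has component 12.7 × 10 × sin 22° = 47.575 N down its slope, and the 6 kg mass has 6 × 10 × sin 15° = 15.529 N down its slope.
The 12.7 kg side's 47.575 N exceeds the other side's 15.529 N, so that mass slides down and the 6 kg mass slides up. Taking that direction as positive, Newton's second law for the whole system gives 47.575 − 15.529 = (12.7 + 6) a, so a = 32.046 / 18.7 = 1.7137 m/s².

1.71 m/s²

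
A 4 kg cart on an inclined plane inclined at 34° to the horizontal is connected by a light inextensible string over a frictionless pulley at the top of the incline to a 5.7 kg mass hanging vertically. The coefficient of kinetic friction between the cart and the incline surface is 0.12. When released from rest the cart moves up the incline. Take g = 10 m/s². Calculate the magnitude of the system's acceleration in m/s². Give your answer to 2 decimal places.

3.16 m/s²

For the cart on the incline: the weight component along the slope is m₁g sin 34° = 4 × 10 × 0.5592 = 22.368 N and the normal force is N = m₁g cos 34° = 33.162 N.
Kinetic friction opposes the cart's motion up the incline: f = μN = 0.12 × 33.162 = 3.979 N acting down the slope.
Newton's second law for the cart (up-slope positive): T − 22.368 − 3.979 = 4 a. For the hanging mass (downward positive): 5.7 × 10 − T = 5.7 a.
Adding the two equations eliminates T: 30.653 = 9.7 a, so a = 3.1601 m/s².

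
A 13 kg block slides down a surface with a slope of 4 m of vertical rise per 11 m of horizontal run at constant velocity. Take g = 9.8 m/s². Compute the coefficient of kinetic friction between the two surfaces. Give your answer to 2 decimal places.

At constant velocity the net force along the incline is zero: mg sin 19.98° = μ mg cos 19.98°.
So μ = tan 19.98° = 0.3417 / 0.9398 = 0.3636.

0.36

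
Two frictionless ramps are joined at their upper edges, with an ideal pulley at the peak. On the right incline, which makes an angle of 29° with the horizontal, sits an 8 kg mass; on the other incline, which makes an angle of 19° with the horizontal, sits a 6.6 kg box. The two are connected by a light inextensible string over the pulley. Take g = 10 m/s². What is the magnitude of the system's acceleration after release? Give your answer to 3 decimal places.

1.185 m/s²

Resolve each weight along its own incline: the 8 kg mass has component 8 × 10 × sin 29° = 38.785 N down its slope, and the 6.6 kg mass has 6.6 × 10 × sin 19° = 21.487 N down its slope.
The 8 kg side's 38.785 N exceeds the other side's 21.487 N, so that mass slides down and the 6.6 kg mass slides up. Taking that direction as positive, Newton's second law for the whole system gives 38.785 − 21.487 = (8 + 6.6) a, so a = 17.298 / 14.6 = 1.1848 m/s².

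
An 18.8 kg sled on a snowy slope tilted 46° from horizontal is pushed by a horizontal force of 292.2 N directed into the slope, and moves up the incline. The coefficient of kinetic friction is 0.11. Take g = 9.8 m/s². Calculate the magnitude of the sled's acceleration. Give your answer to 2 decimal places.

1.77 m/s²

The horizontal push has components F cos 46° = 292.2 × 0.6947 = 202.991 N up the incline and F sin 46° = 292.2 × 0.7193 = 210.179 N pressing into the surface.
The normal force is therefore N = mg cos 46° + F sin 46° = 127.992 + 210.179 = 338.171 N, and kinetic friction down the slope is μN = 0.11 × 338.171 = 37.199 N.
Along the incline: F cos 46° − mg sin 46° − μN = ma, so 202.991 − 132.524 − 37.199 = 18.8 a, giving a = 1.7696 m/s².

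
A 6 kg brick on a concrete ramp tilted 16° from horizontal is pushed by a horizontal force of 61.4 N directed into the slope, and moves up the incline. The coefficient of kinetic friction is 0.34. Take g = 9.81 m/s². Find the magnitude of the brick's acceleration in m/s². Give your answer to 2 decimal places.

2.97 m/s²

The horizontal push has components F cos 16° = 61.4 × 0.9613 = 59.024 N up the incline and F sin 16° = 61.4 × 0.2756 = 16.922 N pressing into the surface.
The normal force is therefore N = mg cos 16° + F sin 16° = 56.582 + 16.922 = 73.504 N, and kinetic friction down the slope is μN = 0.34 × 73.504 = 24.991 N.
Along the incline: F cos 16° − mg sin 16° − μN = ma, so 59.024 − 16.222 − 24.991 = 6 a, giving a = 2.9685 m/s².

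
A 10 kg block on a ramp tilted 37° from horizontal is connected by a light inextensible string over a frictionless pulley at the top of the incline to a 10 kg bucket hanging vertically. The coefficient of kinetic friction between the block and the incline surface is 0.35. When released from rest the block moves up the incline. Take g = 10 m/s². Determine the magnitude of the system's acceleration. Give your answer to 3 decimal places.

0.593 m/s²

For the block on the incline: the weight component along the slope is m₁g sin 37° = 10 × 10 × 0.6018 = 60.180 N and the normal force is N = m₁g cos 37° = 79.864 N.
Kinetic friction opposes the block's motion up the incline: f = μN = 0.35 × 79.864 = 27.952 N acting down the slope.
Newton's second law for the block (up-slope positive): T − 60.180 − 27.952 = 10 a. For the hanging bucket (downward positive): 10 × 10 − T = 10 a.
Adding the two equations eliminates T: 11.868 = 20 a, so a = 0.5934 m/s².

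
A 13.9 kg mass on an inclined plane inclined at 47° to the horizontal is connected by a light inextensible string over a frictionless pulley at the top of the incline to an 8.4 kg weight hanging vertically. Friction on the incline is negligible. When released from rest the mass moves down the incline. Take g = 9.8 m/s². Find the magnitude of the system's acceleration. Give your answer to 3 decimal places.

0.776 m/s²

For the mass on the incline: the weight component along the slope is m₁g sin 47° = 13.9 × 9.8 × 0.7314 = 99.631 N and the normal force is N = m₁g cos 47° = 92.902 N.
Newton's second law for the mass (down-slope positive): 99.631 − T = 13.9 a. For the hanging weight (upward positive): T − 8.4 × 9.8 = 8.4 a.
Adding the two equations eliminates T: 17.311 = 22.3 a, so a = 0.7763 m/s².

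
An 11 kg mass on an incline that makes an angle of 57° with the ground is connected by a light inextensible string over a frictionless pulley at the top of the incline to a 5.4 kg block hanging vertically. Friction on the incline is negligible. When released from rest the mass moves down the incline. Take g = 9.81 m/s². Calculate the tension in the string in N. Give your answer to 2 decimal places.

65.33 N

For the mass on the incline: the weight component along the slope is m₁g sin 57° = 11 × 9.81 × 0.8387 = 90.504 N and the normal force is N = m₁g cos 57° = 58.772 N.
Newton's second law for the mass (down-slope positive): 90.504 − T = 11 a. For the hanging block (upward positive): T − 5.4 × 9.81 = 5.4 a.
Adding the two equations eliminates T: 37.530 = 16.4 a, so a = 2.2884 m/s².
Then from the hanging block's equation, T = 5.4 × (9.81 + 2.2884) = 65.331 N.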